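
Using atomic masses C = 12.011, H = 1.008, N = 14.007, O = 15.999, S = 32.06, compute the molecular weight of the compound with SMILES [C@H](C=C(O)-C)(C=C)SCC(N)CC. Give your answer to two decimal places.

201.33

Molecular formula: C10H19NOS.
M = 10×12.011 + 19×1.008 + 1×14.007 + 1×15.999 + 1×32.06 = 201.33 g/mol.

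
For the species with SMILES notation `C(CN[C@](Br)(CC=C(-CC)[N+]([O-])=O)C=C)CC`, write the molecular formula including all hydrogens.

Heavy atoms from the SMILES: 1 Br, 12 C, 2 N, 2 O.
Implicit hydrogens by atom environment:
  6 × C: 2 H each → 12
  2 × C: 3 H each → 6
  2 × C: 1 H each → 2
  2 × C: no H
  1 × Br: no H
  1 × N: 1 H
  1 × N (charge +1): no H
  1 × O: no H
  1 × O (charge -1): no H
  Total hydrogens = 21.
Molecular formula: C12H21BrN2O2

C12H21BrN2O2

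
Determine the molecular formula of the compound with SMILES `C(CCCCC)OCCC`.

C9H20O

Heavy atoms from the SMILES: 9 C, 1 O.
Implicit hydrogens by atom environment:
  7 × C: 2 H each → 14
  2 × C: 3 H each → 6
  1 × O: no H
  Total hydrogens = 20.
Molecular formula: C9H20O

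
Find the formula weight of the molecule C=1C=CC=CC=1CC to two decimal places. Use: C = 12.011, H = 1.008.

Molecular formula: C8H10.
M = 8×12.011 + 10×1.008 = 106.17 g/mol.

106.17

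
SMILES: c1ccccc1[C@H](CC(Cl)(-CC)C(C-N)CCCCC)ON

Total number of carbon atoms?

The symbol for carbon appears 18 times in the SMILES. Lowercase c denotes aromatic carbon and counts toward C.

18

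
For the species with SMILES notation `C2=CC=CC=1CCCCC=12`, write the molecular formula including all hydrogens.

Heavy atoms from the SMILES: 10 C.
Implicit hydrogens by atom environment:
  4 × C: 2 H each → 8
  4 × C (aromatic): 1 H each → 4
  2 × C (aromatic): no H
  Total hydrogens = 12.
Molecular formula: C10H12

C10H12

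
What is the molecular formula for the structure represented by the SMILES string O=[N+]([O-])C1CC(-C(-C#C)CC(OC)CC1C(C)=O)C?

C14H21NO4

Heavy atoms from the SMILES: 14 C, 1 N, 4 O.
Implicit hydrogens by atom environment:
  6 × C: 1 H each → 6
  3 × C: 3 H each → 9
  3 × C: 2 H each → 6
  3 × O: no H
  2 × C: no H
  1 × N (charge +1): no H
  1 × O (charge -1): no H
  Total hydrogens = 21.
Molecular formula: C14H21NO4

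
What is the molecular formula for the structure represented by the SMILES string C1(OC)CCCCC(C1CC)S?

C10H20OS

Heavy atoms from the SMILES: 10 C, 1 O, 1 S.
Implicit hydrogens by atom environment:
  5 × C: 2 H each → 10
  3 × C: 1 H each → 3
  2 × C: 3 H each → 6
  1 × O: no H
  1 × S: 1 H
  Total hydrogens = 20.
Molecular formula: C10H20OS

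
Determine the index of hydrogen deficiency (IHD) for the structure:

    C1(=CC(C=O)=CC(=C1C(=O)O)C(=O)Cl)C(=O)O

Molecular formula from the SMILES: C10H5ClO6.
DoU = (2C + 2 + N − H − X)/2 = (2·10 + 2 + 0 − 5 − 1)/2 = 16/2 = 8.
(Structurally: 1 ring(s) + 7 π bond(s) = 8.)

8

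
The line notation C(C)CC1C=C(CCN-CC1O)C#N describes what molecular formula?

Heavy atoms from the SMILES: 11 C, 2 N, 1 O.
Implicit hydrogens by atom environment:
  5 × C: 2 H each → 10
  3 × C: 1 H each → 3
  2 × C: no H
  1 × C: 3 H
  1 × N: 1 H
  1 × N: no H
  1 × O: 1 H
  Total hydrogens = 18.
Molecular formula: C11H18N2O

C11H18N2O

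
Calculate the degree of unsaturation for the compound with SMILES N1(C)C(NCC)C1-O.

Molecular formula from the SMILES: C5H12N2O.
DoU = (2C + 2 + N − H − X)/2 = (2·5 + 2 + 2 − 12 − 0)/2 = 2/2 = 1.
(Structurally: 1 ring(s) + 0 π bond(s) = 1.)

1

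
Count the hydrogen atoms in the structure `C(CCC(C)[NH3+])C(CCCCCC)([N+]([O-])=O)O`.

Hydrogens are implicit in SMILES; fill each atom to its normal valence:
  8 × C: 2 H each → 16
  2 × C: 3 H each → 6
  1 × C: 1 H
  1 × C: no H
  1 × N (charge +1): 3 H
  1 × N (charge +1): no H
  1 × O: 1 H
  1 × O: no H
  1 × O (charge -1): no H
  Total hydrogens = 27.

27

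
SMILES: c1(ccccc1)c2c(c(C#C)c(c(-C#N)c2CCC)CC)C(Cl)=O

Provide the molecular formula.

Heavy atoms from the SMILES: 21 C, 1 Cl, 1 N, 1 O.
Implicit hydrogens by atom environment:
  7 × C (aromatic): no H
  5 × C (aromatic): 1 H each → 5
  3 × C: 2 H each → 6
  3 × C: no H
  2 × C: 3 H each → 6
  1 × C: 1 H
  1 × Cl: no H
  1 × N: no H
  1 × O: no H
  Total hydrogens = 18.
Molecular formula: C21H18ClNO

C21H18ClNO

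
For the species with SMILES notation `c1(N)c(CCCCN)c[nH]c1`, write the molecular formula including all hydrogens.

Heavy atoms from the SMILES: 8 C, 3 N.
Implicit hydrogens by atom environment:
  4 × C: 2 H each → 8
  2 × C (aromatic): 1 H each → 2
  2 × C (aromatic): no H
  2 × N: 2 H each → 4
  1 × N (aromatic): 1 H
  Total hydrogens = 15.
Molecular formula: C8H15N3

C8H15N3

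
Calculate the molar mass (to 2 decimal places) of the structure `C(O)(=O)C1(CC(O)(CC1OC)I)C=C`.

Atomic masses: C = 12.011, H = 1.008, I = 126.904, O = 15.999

Molecular formula: C9H13IO4.
M = 9×12.011 + 13×1.008 + 1×126.904 + 4×15.999 = 312.10 g/mol.

312.10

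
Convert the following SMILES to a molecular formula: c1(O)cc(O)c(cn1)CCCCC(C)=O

C11H15NO3

Heavy atoms from the SMILES: 11 C, 1 N, 3 O.
Implicit hydrogens by atom environment:
  4 × C: 2 H each → 8
  3 × C (aromatic): no H
  2 × C (aromatic): 1 H each → 2
  2 × O: 1 H each → 2
  1 × C: 3 H
  1 × C: no H
  1 × N (aromatic): no H
  1 × O: no H
  Total hydrogens = 15.
Molecular formula: C11H15NO3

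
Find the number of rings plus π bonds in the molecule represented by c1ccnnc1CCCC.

4

Molecular formula from the SMILES: C8H12N2.
DoU = (2C + 2 + N − H − X)/2 = (2·8 + 2 + 2 − 12 − 0)/2 = 8/2 = 4.
(Structurally: 1 ring(s) + 3 π bond(s) = 4.)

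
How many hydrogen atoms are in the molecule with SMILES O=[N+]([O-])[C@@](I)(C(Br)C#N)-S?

2

Hydrogens are implicit in SMILES; fill each atom to its normal valence:
  2 × C: no H
  1 × Br: no H
  1 × C: 1 H
  1 × I: no H
  1 × N (charge +1): no H
  1 × N: no H
  1 × O: no H
  1 × O (charge -1): no H
  1 × S: 1 H
  Total hydrogens = 2.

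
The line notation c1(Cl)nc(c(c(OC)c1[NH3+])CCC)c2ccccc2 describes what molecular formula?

Heavy atoms from the SMILES: 15 C, 1 Cl, 2 N, 1 O.
Implicit hydrogens by atom environment:
  6 × C (aromatic): no H
  5 × C (aromatic): 1 H each → 5
  2 × C: 3 H each → 6
  2 × C: 2 H each → 4
  1 × Cl: no H
  1 × N (charge +1): 3 H
  1 × N (aromatic): no H
  1 × O: no H
  Total hydrogens = 18.
Net charge +1.
Molecular formula: C15H18ClN2O+

C15H18ClN2O+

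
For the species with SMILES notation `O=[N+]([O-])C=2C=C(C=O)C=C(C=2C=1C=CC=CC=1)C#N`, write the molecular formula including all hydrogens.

C14H8N2O3

Heavy atoms from the SMILES: 14 C, 2 N, 3 O.
Implicit hydrogens by atom environment:
  7 × C (aromatic): 1 H each → 7
  5 × C (aromatic): no H
  2 × O: no H
  1 × C: 1 H
  1 × C: no H
  1 × N (charge +1): no H
  1 × N: no H
  1 × O (charge -1): no H
  Total hydrogens = 8.
Molecular formula: C14H8N2O3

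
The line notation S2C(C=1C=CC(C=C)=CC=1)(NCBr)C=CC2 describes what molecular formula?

Heavy atoms from the SMILES: 1 Br, 13 C, 1 N, 1 S.
Implicit hydrogens by atom environment:
  4 × C (aromatic): 1 H each → 4
  3 × C: 2 H each → 6
  3 × C: 1 H each → 3
  2 × C (aromatic): no H
  1 × Br: no H
  1 × C: no H
  1 × N: 1 H
  1 × S: no H
  Total hydrogens = 14.
Molecular formula: C13H14BrNS

C13H14BrNS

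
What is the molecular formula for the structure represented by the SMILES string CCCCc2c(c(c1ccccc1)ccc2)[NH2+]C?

C17H22N+

Heavy atoms from the SMILES: 17 C, 1 N.
Implicit hydrogens by atom environment:
  8 × C (aromatic): 1 H each → 8
  4 × C (aromatic): no H
  3 × C: 2 H each → 6
  2 × C: 3 H each → 6
  1 × N (charge +1): 2 H
  Total hydrogens = 22.
Net charge +1.
Molecular formula: C17H22N+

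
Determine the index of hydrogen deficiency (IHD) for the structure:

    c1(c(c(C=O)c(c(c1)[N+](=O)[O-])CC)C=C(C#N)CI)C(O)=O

10

Molecular formula from the SMILES: C14H11IN2O5.
DoU = (2C + 2 + N − H − X)/2 = (2·14 + 2 + 2 − 11 − 1)/2 = 20/2 = 10.
(Structurally: 1 ring(s) + 9 π bond(s) = 10.)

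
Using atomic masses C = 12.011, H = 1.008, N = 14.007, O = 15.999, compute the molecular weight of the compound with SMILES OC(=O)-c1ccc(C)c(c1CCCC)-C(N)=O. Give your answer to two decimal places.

Molecular formula: C13H17NO3.
M = 13×12.011 + 17×1.008 + 1×14.007 + 3×15.999 = 235.28 g/mol.

235.28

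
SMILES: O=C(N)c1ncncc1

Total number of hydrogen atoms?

5

Hydrogens are implicit in SMILES; fill each atom to its normal valence:
  3 × C (aromatic): 1 H each → 3
  2 × N (aromatic): no H
  1 × C (aromatic): no H
  1 × C: no H
  1 × N: 2 H
  1 × O: no H
  Total hydrogens = 5.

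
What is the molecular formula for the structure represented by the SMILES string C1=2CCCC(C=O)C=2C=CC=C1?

Heavy atoms from the SMILES: 11 C, 1 O.
Implicit hydrogens by atom environment:
  4 × C (aromatic): 1 H each → 4
  3 × C: 2 H each → 6
  2 × C: 1 H each → 2
  2 × C (aromatic): no H
  1 × O: no H
  Total hydrogens = 12.
Molecular formula: C11H12O

C11H12O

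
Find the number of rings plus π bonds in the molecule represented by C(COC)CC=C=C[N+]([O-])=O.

Molecular formula from the SMILES: C7H11NO3.
DoU = (2C + 2 + N − H − X)/2 = (2·7 + 2 + 1 − 11 − 0)/2 = 6/2 = 3.
(Structurally: 0 ring(s) + 3 π bond(s) = 3.)

3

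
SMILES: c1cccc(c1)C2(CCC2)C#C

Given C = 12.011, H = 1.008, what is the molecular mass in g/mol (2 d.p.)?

Molecular formula: C12H12.
M = 12×12.011 + 12×1.008 = 156.23 g/mol.

156.23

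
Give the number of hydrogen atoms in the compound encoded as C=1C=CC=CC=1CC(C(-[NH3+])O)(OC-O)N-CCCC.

Hydrogens are implicit in SMILES; fill each atom to its normal valence:
  5 × C: 2 H each → 10
  5 × C (aromatic): 1 H each → 5
  2 × O: 1 H each → 2
  1 × C: 3 H
  1 × C: 1 H
  1 × C: no H
  1 × C (aromatic): no H
  1 × N (charge +1): 3 H
  1 × N: 1 H
  1 × O: no H
  Total hydrogens = 25.

25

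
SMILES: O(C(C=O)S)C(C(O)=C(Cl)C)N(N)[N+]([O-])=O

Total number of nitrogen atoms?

3

The symbol for nitrogen appears 3 times in the SMILES.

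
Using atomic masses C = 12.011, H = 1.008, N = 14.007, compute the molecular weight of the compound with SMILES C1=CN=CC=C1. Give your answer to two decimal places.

79.10

Molecular formula: C5H5N.
M = 5×12.011 + 5×1.008 + 1×14.007 = 79.10 g/mol.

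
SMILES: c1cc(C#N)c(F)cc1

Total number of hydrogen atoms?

4

Hydrogens are implicit in SMILES; fill each atom to its normal valence:
  4 × C (aromatic): 1 H each → 4
  2 × C (aromatic): no H
  1 × C: no H
  1 × F: no H
  1 × N: no H
  Total hydrogens = 4.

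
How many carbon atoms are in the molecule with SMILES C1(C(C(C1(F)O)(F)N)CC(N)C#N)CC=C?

The symbol for carbon appears 10 times in the SMILES.

10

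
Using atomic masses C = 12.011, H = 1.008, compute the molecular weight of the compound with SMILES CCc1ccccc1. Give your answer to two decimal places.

106.17

Molecular formula: C8H10.
M = 8×12.011 + 10×1.008 = 106.17 g/mol.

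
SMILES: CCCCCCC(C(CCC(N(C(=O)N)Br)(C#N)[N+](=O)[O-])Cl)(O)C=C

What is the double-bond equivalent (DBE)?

Molecular formula from the SMILES: C15H24BrClN4O4.
DoU = (2C + 2 + N − H − X)/2 = (2·15 + 2 + 4 − 24 − 2)/2 = 10/2 = 5.
(Structurally: 0 ring(s) + 5 π bond(s) = 5.)

5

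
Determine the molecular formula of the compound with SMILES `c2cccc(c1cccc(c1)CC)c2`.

Heavy atoms from the SMILES: 14 C.
Implicit hydrogens by atom environment:
  9 × C (aromatic): 1 H each → 9
  3 × C (aromatic): no H
  1 × C: 3 H
  1 × C: 2 H
  Total hydrogens = 14.
Molecular formula: C14H14

C14H14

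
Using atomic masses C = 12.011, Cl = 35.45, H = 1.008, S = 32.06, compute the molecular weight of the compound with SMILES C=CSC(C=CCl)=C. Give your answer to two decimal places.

Molecular formula: C6H7ClS.
M = 6×12.011 + 1×35.45 + 7×1.008 + 1×32.06 = 146.63 g/mol.

146.63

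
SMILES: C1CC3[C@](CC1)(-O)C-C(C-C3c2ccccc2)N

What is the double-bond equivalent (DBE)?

Molecular formula from the SMILES: C16H23NO.
DoU = (2C + 2 + N − H − X)/2 = (2·16 + 2 + 1 − 23 − 0)/2 = 12/2 = 6.
(Structurally: 3 ring(s) + 3 π bond(s) = 6.)

6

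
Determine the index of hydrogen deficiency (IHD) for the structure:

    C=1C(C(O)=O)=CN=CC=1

Molecular formula from the SMILES: C6H5NO2.
DoU = (2C + 2 + N − H − X)/2 = (2·6 + 2 + 1 − 5 − 0)/2 = 10/2 = 5.
(Structurally: 1 ring(s) + 4 π bond(s) = 5.)

5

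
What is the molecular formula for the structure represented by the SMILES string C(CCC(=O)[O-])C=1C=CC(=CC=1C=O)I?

Heavy atoms from the SMILES: 11 C, 1 I, 3 O.
Implicit hydrogens by atom environment:
  3 × C: 2 H each → 6
  3 × C (aromatic): 1 H each → 3
  3 × C (aromatic): no H
  2 × O: no H
  1 × C: 1 H
  1 × C: no H
  1 × I: no H
  1 × O (charge -1): no H
  Total hydrogens = 10.
Net charge -1.
Molecular formula: C11H10IO3-

C11H10IO3-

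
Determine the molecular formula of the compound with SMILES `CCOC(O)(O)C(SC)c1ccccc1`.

Heavy atoms from the SMILES: 11 C, 3 O, 1 S.
Implicit hydrogens by atom environment:
  5 × C (aromatic): 1 H each → 5
  2 × C: 3 H each → 6
  2 × O: 1 H each → 2
  1 × C: 2 H
  1 × C: 1 H
  1 × C: no H
  1 × C (aromatic): no H
  1 × O: no H
  1 × S: no H
  Total hydrogens = 16.
Molecular formula: C11H16O3S

C11H16O3S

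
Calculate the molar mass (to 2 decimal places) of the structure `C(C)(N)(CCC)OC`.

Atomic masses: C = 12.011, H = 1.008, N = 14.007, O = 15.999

117.19

Molecular formula: C6H15NO.
M = 6×12.011 + 15×1.008 + 1×14.007 + 1×15.999 = 117.19 g/mol.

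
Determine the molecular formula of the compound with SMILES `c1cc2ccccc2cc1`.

Heavy atoms from the SMILES: 10 C.
Implicit hydrogens by atom environment:
  8 × C (aromatic): 1 H each → 8
  2 × C (aromatic): no H
  Total hydrogens = 8.
Molecular formula: C10H8

C10H8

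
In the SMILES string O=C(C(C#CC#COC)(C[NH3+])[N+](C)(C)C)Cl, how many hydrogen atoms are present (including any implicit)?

17

Hydrogens are implicit in SMILES; fill each atom to its normal valence:
  6 × C: no H
  4 × C: 3 H each → 12
  2 × O: no H
  1 × C: 2 H
  1 × Cl: no H
  1 × N (charge +1): 3 H
  1 × N (charge +1): no H
  Total hydrogens = 17.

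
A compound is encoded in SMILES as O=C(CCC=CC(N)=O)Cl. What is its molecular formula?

C6H8ClNO2

Heavy atoms from the SMILES: 6 C, 1 Cl, 1 N, 2 O.
Implicit hydrogens by atom environment:
  2 × C: 2 H each → 4
  2 × C: 1 H each → 2
  2 × C: no H
  2 × O: no H
  1 × Cl: no H
  1 × N: 2 H
  Total hydrogens = 8.
Molecular formula: C6H8ClNO2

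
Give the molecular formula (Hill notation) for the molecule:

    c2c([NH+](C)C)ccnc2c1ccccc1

C13H15N2+

Heavy atoms from the SMILES: 13 C, 2 N.
Implicit hydrogens by atom environment:
  8 × C (aromatic): 1 H each → 8
  3 × C (aromatic): no H
  2 × C: 3 H each → 6
  1 × N (charge +1): 1 H
  1 × N (aromatic): no H
  Total hydrogens = 15.
Net charge +1.
Molecular formula: C13H15N2+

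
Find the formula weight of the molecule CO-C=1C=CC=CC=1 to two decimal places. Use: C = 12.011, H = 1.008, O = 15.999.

108.14

Molecular formula: C7H8O.
M = 7×12.011 + 8×1.008 + 1×15.999 = 108.14 g/mol.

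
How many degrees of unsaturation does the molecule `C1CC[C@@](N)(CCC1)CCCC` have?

Molecular formula from the SMILES: C11H23N.
DoU = (2C + 2 + N − H − X)/2 = (2·11 + 2 + 1 − 23 − 0)/2 = 2/2 = 1.
(Structurally: 1 ring(s) + 0 π bond(s) = 1.)

1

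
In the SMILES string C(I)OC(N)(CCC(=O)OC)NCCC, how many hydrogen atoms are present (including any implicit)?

Hydrogens are implicit in SMILES; fill each atom to its normal valence:
  5 × C: 2 H each → 10
  3 × O: no H
  2 × C: 3 H each → 6
  2 × C: no H
  1 × I: no H
  1 × N: 2 H
  1 × N: 1 H
  Total hydrogens = 19.

19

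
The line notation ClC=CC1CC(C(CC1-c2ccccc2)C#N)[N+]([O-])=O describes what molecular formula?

Heavy atoms from the SMILES: 15 C, 1 Cl, 2 N, 2 O.
Implicit hydrogens by atom environment:
  6 × C: 1 H each → 6
  5 × C (aromatic): 1 H each → 5
  2 × C: 2 H each → 4
  1 × C: no H
  1 × C (aromatic): no H
  1 × Cl: no H
  1 × N: no H
  1 × N (charge +1): no H
  1 × O: no H
  1 × O (charge -1): no H
  Total hydrogens = 15.
Molecular formula: C15H15ClN2O2

C15H15ClN2O2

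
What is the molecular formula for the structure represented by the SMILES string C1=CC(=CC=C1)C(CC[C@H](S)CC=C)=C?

Heavy atoms from the SMILES: 14 C, 1 S.
Implicit hydrogens by atom environment:
  5 × C: 2 H each → 10
  5 × C (aromatic): 1 H each → 5
  2 × C: 1 H each → 2
  1 × C: no H
  1 × C (aromatic): no H
  1 × S: 1 H
  Total hydrogens = 18.
Molecular formula: C14H18S

C14H18S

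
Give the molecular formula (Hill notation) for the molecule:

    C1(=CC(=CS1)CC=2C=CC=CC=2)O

Heavy atoms from the SMILES: 11 C, 1 O, 1 S.
Implicit hydrogens by atom environment:
  7 × C (aromatic): 1 H each → 7
  3 × C (aromatic): no H
  1 × C: 2 H
  1 × O: 1 H
  1 × S (aromatic): no H
  Total hydrogens = 10.
Molecular formula: C11H10OS

C11H10OS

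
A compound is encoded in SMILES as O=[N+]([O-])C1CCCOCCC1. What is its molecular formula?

Heavy atoms from the SMILES: 7 C, 1 N, 3 O.
Implicit hydrogens by atom environment:
  6 × C: 2 H each → 12
  2 × O: no H
  1 × C: 1 H
  1 × N (charge +1): no H
  1 × O (charge -1): no H
  Total hydrogens = 13.
Molecular formula: C7H13NO3

C7H13NO3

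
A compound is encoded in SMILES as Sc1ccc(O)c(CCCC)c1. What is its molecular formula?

C10H14OS

Heavy atoms from the SMILES: 10 C, 1 O, 1 S.
Implicit hydrogens by atom environment:
  3 × C: 2 H each → 6
  3 × C (aromatic): 1 H each → 3
  3 × C (aromatic): no H
  1 × C: 3 H
  1 × O: 1 H
  1 × S: 1 H
  Total hydrogens = 14.
Molecular formula: C10H14OS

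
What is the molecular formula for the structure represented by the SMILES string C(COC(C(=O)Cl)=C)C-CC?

Heavy atoms from the SMILES: 8 C, 1 Cl, 2 O.
Implicit hydrogens by atom environment:
  5 × C: 2 H each → 10
  2 × C: no H
  2 × O: no H
  1 × C: 3 H
  1 × Cl: no H
  Total hydrogens = 13.
Molecular formula: C8H13ClO2

C8H13ClO2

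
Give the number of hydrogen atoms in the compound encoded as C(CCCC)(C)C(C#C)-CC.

20

Hydrogens are implicit in SMILES; fill each atom to its normal valence:
  4 × C: 2 H each → 8
  3 × C: 3 H each → 9
  3 × C: 1 H each → 3
  1 × C: no H
  Total hydrogens = 20.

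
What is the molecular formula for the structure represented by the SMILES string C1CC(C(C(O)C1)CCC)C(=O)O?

C10H18O3

Heavy atoms from the SMILES: 10 C, 3 O.
Implicit hydrogens by atom environment:
  5 × C: 2 H each → 10
  3 × C: 1 H each → 3
  2 × O: 1 H each → 2
  1 × C: 3 H
  1 × C: no H
  1 × O: no H
  Total hydrogens = 18.
Molecular formula: C10H18O3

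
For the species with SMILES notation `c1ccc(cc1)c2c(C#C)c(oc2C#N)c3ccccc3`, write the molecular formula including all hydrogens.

C19H11NO

Heavy atoms from the SMILES: 19 C, 1 N, 1 O.
Implicit hydrogens by atom environment:
  10 × C (aromatic): 1 H each → 10
  6 × C (aromatic): no H
  2 × C: no H
  1 × C: 1 H
  1 × N: no H
  1 × O (aromatic): no H
  Total hydrogens = 11.
Molecular formula: C19H11NO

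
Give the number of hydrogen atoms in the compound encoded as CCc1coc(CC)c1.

12

Hydrogens are implicit in SMILES; fill each atom to its normal valence:
  2 × C: 3 H each → 6
  2 × C: 2 H each → 4
  2 × C (aromatic): 1 H each → 2
  2 × C (aromatic): no H
  1 × O (aromatic): no H
  Total hydrogens = 12.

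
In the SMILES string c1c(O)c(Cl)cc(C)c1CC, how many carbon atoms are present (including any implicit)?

The symbol for carbon appears 9 times in the SMILES. Lowercase c denotes aromatic carbon and counts toward C.

9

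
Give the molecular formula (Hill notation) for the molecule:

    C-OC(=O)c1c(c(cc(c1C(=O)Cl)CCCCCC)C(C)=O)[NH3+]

Heavy atoms from the SMILES: 17 C, 1 Cl, 1 N, 4 O.
Implicit hydrogens by atom environment:
  5 × C: 2 H each → 10
  5 × C (aromatic): no H
  4 × O: no H
  3 × C: 3 H each → 9
  3 × C: no H
  1 × C (aromatic): 1 H
  1 × Cl: no H
  1 × N (charge +1): 3 H
  Total hydrogens = 23.
Net charge +1.
Molecular formula: C17H23ClNO4+

C17H23ClNO4+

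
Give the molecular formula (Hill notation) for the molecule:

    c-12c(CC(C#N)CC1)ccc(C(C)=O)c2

C13H13NO

Heavy atoms from the SMILES: 13 C, 1 N, 1 O.
Implicit hydrogens by atom environment:
  3 × C: 2 H each → 6
  3 × C (aromatic): 1 H each → 3
  3 × C (aromatic): no H
  2 × C: no H
  1 × C: 3 H
  1 × C: 1 H
  1 × N: no H
  1 × O: no H
  Total hydrogens = 13.
Molecular formula: C13H13NO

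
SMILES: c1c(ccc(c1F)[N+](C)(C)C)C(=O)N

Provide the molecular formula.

Heavy atoms from the SMILES: 10 C, 1 F, 2 N, 1 O.
Implicit hydrogens by atom environment:
  3 × C: 3 H each → 9
  3 × C (aromatic): 1 H each → 3
  3 × C (aromatic): no H
  1 × C: no H
  1 × F: no H
  1 × N: 2 H
  1 × N (charge +1): no H
  1 × O: no H
  Total hydrogens = 14.
Net charge +1.
Molecular formula: C10H14FN2O+

C10H14FN2O+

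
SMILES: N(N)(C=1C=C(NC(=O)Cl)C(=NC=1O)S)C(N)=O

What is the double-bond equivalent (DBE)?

6

Molecular formula from the SMILES: C7H8ClN5O3S.
DoU = (2C + 2 + N − H − X)/2 = (2·7 + 2 + 5 − 8 − 1)/2 = 12/2 = 6.
(Structurally: 1 ring(s) + 5 π bond(s) = 6.)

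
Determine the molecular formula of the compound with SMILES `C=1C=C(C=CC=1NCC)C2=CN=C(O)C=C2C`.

C14H16N2O

Heavy atoms from the SMILES: 14 C, 2 N, 1 O.
Implicit hydrogens by atom environment:
  6 × C (aromatic): 1 H each → 6
  5 × C (aromatic): no H
  2 × C: 3 H each → 6
  1 × C: 2 H
  1 × N: 1 H
  1 × N (aromatic): no H
  1 × O: 1 H
  Total hydrogens = 16.
Molecular formula: C14H16N2O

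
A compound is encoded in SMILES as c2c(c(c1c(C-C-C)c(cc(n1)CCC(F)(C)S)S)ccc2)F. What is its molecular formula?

C18H21F2NS2

Heavy atoms from the SMILES: 18 C, 2 F, 1 N, 2 S.
Implicit hydrogens by atom environment:
  6 × C (aromatic): no H
  5 × C (aromatic): 1 H each → 5
  4 × C: 2 H each → 8
  2 × C: 3 H each → 6
  2 × F: no H
  2 × S: 1 H each → 2
  1 × C: no H
  1 × N (aromatic): no H
  Total hydrogens = 21.
Molecular formula: C18H21F2NS2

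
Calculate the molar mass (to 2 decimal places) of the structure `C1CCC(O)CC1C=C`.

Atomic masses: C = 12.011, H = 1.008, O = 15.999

126.20

Molecular formula: C8H14O.
M = 8×12.011 + 14×1.008 + 1×15.999 = 126.20 g/mol.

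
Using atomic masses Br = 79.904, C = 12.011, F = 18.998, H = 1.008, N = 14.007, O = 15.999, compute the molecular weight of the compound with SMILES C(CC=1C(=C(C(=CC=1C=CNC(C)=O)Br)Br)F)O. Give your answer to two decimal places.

Molecular formula: C12H12Br2FNO2.
M = 2×79.904 + 12×12.011 + 1×18.998 + 12×1.008 + 1×14.007 + 2×15.999 = 381.04 g/mol.

381.04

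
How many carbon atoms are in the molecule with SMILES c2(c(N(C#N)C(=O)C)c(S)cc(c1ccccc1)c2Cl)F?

The symbol for carbon appears 15 times in the SMILES. Lowercase c denotes aromatic carbon and counts toward C.

15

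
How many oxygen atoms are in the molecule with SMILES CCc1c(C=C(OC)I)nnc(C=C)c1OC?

2

The symbol for oxygen appears 2 times in the SMILES.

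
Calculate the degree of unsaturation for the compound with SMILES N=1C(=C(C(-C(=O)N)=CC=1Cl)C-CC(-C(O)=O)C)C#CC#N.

Molecular formula from the SMILES: C14H12ClN3O3.
DoU = (2C + 2 + N − H − X)/2 = (2·14 + 2 + 3 − 12 − 1)/2 = 20/2 = 10.
(Structurally: 1 ring(s) + 9 π bond(s) = 10.)

10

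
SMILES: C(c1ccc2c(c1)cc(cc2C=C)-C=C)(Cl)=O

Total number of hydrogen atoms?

11

Hydrogens are implicit in SMILES; fill each atom to its normal valence:
  5 × C (aromatic): 1 H each → 5
  5 × C (aromatic): no H
  2 × C: 2 H each → 4
  2 × C: 1 H each → 2
  1 × C: no H
  1 × Cl: no H
  1 × O: no H
  Total hydrogens = 11.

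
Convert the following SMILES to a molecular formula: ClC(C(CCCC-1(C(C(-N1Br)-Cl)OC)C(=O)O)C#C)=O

Heavy atoms from the SMILES: 1 Br, 12 C, 2 Cl, 1 N, 4 O.
Implicit hydrogens by atom environment:
  4 × C: 1 H each → 4
  4 × C: no H
  3 × C: 2 H each → 6
  3 × O: no H
  2 × Cl: no H
  1 × Br: no H
  1 × C: 3 H
  1 × N: no H
  1 × O: 1 H
  Total hydrogens = 14.
Molecular formula: C12H14BrCl2NO4

C12H14BrCl2NO4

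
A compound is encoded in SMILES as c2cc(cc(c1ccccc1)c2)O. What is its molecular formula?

C12H10O

Heavy atoms from the SMILES: 12 C, 1 O.
Implicit hydrogens by atom environment:
  9 × C (aromatic): 1 H each → 9
  3 × C (aromatic): no H
  1 × O: 1 H
  Total hydrogens = 10.
Molecular formula: C12H10O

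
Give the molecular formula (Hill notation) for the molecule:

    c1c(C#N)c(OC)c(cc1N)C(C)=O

Heavy atoms from the SMILES: 10 C, 2 N, 2 O.
Implicit hydrogens by atom environment:
  4 × C (aromatic): no H
  2 × C: 3 H each → 6
  2 × C (aromatic): 1 H each → 2
  2 × C: no H
  2 × O: no H
  1 × N: 2 H
  1 × N: no H
  Total hydrogens = 10.
Molecular formula: C10H10N2O2

C10H10N2O2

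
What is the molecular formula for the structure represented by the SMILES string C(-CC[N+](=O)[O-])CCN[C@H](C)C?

Heavy atoms from the SMILES: 8 C, 2 N, 2 O.
Implicit hydrogens by atom environment:
  5 × C: 2 H each → 10
  2 × C: 3 H each → 6
  1 × C: 1 H
  1 × N: 1 H
  1 × N (charge +1): no H
  1 × O: no H
  1 × O (charge -1): no H
  Total hydrogens = 18.
Molecular formula: C8H18N2O2

C8H18N2O2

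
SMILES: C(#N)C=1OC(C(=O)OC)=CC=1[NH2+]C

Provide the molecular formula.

C8H9N2O3+

Heavy atoms from the SMILES: 8 C, 2 N, 3 O.
Implicit hydrogens by atom environment:
  3 × C (aromatic): no H
  2 × C: 3 H each → 6
  2 × C: no H
  2 × O: no H
  1 × C (aromatic): 1 H
  1 × N (charge +1): 2 H
  1 × N: no H
  1 × O (aromatic): no H
  Total hydrogens = 9.
Net charge +1.
Molecular formula: C8H9N2O3+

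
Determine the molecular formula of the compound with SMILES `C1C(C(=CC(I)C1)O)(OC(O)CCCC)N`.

Heavy atoms from the SMILES: 11 C, 1 I, 1 N, 3 O.
Implicit hydrogens by atom environment:
  5 × C: 2 H each → 10
  3 × C: 1 H each → 3
  2 × C: no H
  2 × O: 1 H each → 2
  1 × C: 3 H
  1 × I: no H
  1 × N: 2 H
  1 × O: no H
  Total hydrogens = 20.
Molecular formula: C11H20INO3

C11H20INO3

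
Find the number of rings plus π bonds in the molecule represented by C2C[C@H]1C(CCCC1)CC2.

2

Molecular formula from the SMILES: C10H18.
DoU = (2C + 2 + N − H − X)/2 = (2·10 + 2 + 0 − 18 − 0)/2 = 4/2 = 2.
(Structurally: 2 ring(s) + 0 π bond(s) = 2.)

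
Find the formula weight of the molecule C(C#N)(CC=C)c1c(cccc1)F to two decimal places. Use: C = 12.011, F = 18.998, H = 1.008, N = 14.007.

175.21

Molecular formula: C11H10FN.
M = 11×12.011 + 1×18.998 + 10×1.008 + 1×14.007 = 175.21 g/mol.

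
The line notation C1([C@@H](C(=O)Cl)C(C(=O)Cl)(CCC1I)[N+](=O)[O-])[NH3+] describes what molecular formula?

C8H10Cl2IN2O4+

Heavy atoms from the SMILES: 8 C, 2 Cl, 1 I, 2 N, 4 O.
Implicit hydrogens by atom environment:
  3 × C: 1 H each → 3
  3 × C: no H
  3 × O: no H
  2 × C: 2 H each → 4
  2 × Cl: no H
  1 × I: no H
  1 × N (charge +1): 3 H
  1 × N (charge +1): no H
  1 × O (charge -1): no H
  Total hydrogens = 10.
Net charge +1.
Molecular formula: C8H10Cl2IN2O4+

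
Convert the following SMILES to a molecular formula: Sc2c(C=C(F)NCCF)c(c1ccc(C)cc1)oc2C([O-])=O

C16H14F2NO3S-

Heavy atoms from the SMILES: 16 C, 2 F, 1 N, 3 O, 1 S.
Implicit hydrogens by atom environment:
  6 × C (aromatic): no H
  4 × C (aromatic): 1 H each → 4
  2 × C: 2 H each → 4
  2 × C: no H
  2 × F: no H
  1 × C: 3 H
  1 × C: 1 H
  1 × N: 1 H
  1 × O (aromatic): no H
  1 × O: no H
  1 × O (charge -1): no H
  1 × S: 1 H
  Total hydrogens = 14.
Net charge -1.
Molecular formula: C16H14F2NO3S-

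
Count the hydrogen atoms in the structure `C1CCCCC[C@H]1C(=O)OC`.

16

Hydrogens are implicit in SMILES; fill each atom to its normal valence:
  6 × C: 2 H each → 12
  2 × O: no H
  1 × C: 3 H
  1 × C: 1 H
  1 × C: no H
  Total hydrogens = 16.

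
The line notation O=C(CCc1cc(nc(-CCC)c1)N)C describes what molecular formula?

Heavy atoms from the SMILES: 12 C, 2 N, 1 O.
Implicit hydrogens by atom environment:
  4 × C: 2 H each → 8
  3 × C (aromatic): no H
  2 × C: 3 H each → 6
  2 × C (aromatic): 1 H each → 2
  1 × C: no H
  1 × N: 2 H
  1 × N (aromatic): no H
  1 × O: no H
  Total hydrogens = 18.
Molecular formula: C12H18N2O

C12H18N2O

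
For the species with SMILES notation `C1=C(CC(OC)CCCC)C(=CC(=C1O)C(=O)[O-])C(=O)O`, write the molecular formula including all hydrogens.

C15H19O6-

Heavy atoms from the SMILES: 15 C, 6 O.
Implicit hydrogens by atom environment:
  4 × C: 2 H each → 8
  4 × C (aromatic): no H
  3 × O: no H
  2 × C: 3 H each → 6
  2 × C (aromatic): 1 H each → 2
  2 × C: no H
  2 × O: 1 H each → 2
  1 × C: 1 H
  1 × O (charge -1): no H
  Total hydrogens = 19.
Net charge -1.
Molecular formula: C15H19O6-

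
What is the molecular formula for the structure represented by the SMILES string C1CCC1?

Heavy atoms from the SMILES: 4 C.
Implicit hydrogens by atom environment:
  4 × C: 2 H each → 8
  Total hydrogens = 8.
Molecular formula: C4H8

C4H8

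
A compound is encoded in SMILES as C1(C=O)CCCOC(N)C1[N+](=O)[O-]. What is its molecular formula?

C7H12N2O4

Heavy atoms from the SMILES: 7 C, 2 N, 4 O.
Implicit hydrogens by atom environment:
  4 × C: 1 H each → 4
  3 × C: 2 H each → 6
  3 × O: no H
  1 × N: 2 H
  1 × N (charge +1): no H
  1 × O (charge -1): no H
  Total hydrogens = 12.
Molecular formula: C7H12N2O4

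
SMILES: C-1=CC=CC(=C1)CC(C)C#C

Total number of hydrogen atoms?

12

Hydrogens are implicit in SMILES; fill each atom to its normal valence:
  5 × C (aromatic): 1 H each → 5
  2 × C: 1 H each → 2
  1 × C: 3 H
  1 × C: 2 H
  1 × C: no H
  1 × C (aromatic): no H
  Total hydrogens = 12.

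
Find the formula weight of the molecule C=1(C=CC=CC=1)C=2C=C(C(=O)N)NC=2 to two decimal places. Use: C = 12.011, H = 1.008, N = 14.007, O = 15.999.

Molecular formula: C11H10N2O.
M = 11×12.011 + 10×1.008 + 2×14.007 + 1×15.999 = 186.21 g/mol.

186.21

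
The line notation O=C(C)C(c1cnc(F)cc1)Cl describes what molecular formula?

C8H7ClFNO

Heavy atoms from the SMILES: 8 C, 1 Cl, 1 F, 1 N, 1 O.
Implicit hydrogens by atom environment:
  3 × C (aromatic): 1 H each → 3
  2 × C (aromatic): no H
  1 × C: 3 H
  1 × C: 1 H
  1 × C: no H
  1 × Cl: no H
  1 × F: no H
  1 × N (aromatic): no H
  1 × O: no H
  Total hydrogens = 7.
Molecular formula: C8H7ClFNO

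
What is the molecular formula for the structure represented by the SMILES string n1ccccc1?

Heavy atoms from the SMILES: 5 C, 1 N.
Implicit hydrogens by atom environment:
  5 × C (aromatic): 1 H each → 5
  1 × N (aromatic): no H
  Total hydrogens = 5.
Molecular formula: C5H5N

C5H5N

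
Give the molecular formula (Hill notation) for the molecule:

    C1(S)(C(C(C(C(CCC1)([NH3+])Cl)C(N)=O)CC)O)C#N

Heavy atoms from the SMILES: 12 C, 1 Cl, 3 N, 2 O, 1 S.
Implicit hydrogens by atom environment:
  4 × C: 2 H each → 8
  4 × C: no H
  3 × C: 1 H each → 3
  1 × C: 3 H
  1 × Cl: no H
  1 × N (charge +1): 3 H
  1 × N: 2 H
  1 × N: no H
  1 × O: 1 H
  1 × O: no H
  1 × S: 1 H
  Total hydrogens = 21.
Net charge +1.
Molecular formula: C12H21ClN3O2S+

C12H21ClN3O2S+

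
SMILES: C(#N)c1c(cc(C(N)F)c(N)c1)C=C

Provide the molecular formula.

C10H10FN3

Heavy atoms from the SMILES: 10 C, 1 F, 3 N.
Implicit hydrogens by atom environment:
  4 × C (aromatic): no H
  2 × C (aromatic): 1 H each → 2
  2 × C: 1 H each → 2
  2 × N: 2 H each → 4
  1 × C: 2 H
  1 × C: no H
  1 × F: no H
  1 × N: no H
  Total hydrogens = 10.
Molecular formula: C10H10FN3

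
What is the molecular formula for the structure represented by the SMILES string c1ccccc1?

Heavy atoms from the SMILES: 6 C.
Implicit hydrogens by atom environment:
  6 × C (aromatic): 1 H each → 6
  Total hydrogens = 6.
Molecular formula: C6H6

C6H6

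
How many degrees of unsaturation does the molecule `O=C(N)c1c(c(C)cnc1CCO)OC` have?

Molecular formula from the SMILES: C10H14N2O3.
DoU = (2C + 2 + N − H − X)/2 = (2·10 + 2 + 2 − 14 − 0)/2 = 10/2 = 5.
(Structurally: 1 ring(s) + 4 π bond(s) = 5.)

5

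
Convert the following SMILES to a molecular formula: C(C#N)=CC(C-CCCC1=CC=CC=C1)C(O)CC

C17H23NO

Heavy atoms from the SMILES: 17 C, 1 N, 1 O.
Implicit hydrogens by atom environment:
  5 × C: 2 H each → 10
  5 × C (aromatic): 1 H each → 5
  4 × C: 1 H each → 4
  1 × C: 3 H
  1 × C: no H
  1 × C (aromatic): no H
  1 × N: no H
  1 × O: 1 H
  Total hydrogens = 23.
Molecular formula: C17H23NO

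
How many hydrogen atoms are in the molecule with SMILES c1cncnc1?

Hydrogens are implicit in SMILES; fill each atom to its normal valence:
  4 × C (aromatic): 1 H each → 4
  2 × N (aromatic): no H
  Total hydrogens = 4.

4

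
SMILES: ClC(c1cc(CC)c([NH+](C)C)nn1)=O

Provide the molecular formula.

Heavy atoms from the SMILES: 9 C, 1 Cl, 3 N, 1 O.
Implicit hydrogens by atom environment:
  3 × C: 3 H each → 9
  3 × C (aromatic): no H
  2 × N (aromatic): no H
  1 × C: 2 H
  1 × C (aromatic): 1 H
  1 × C: no H
  1 × Cl: no H
  1 × N (charge +1): 1 H
  1 × O: no H
  Total hydrogens = 13.
Net charge +1.
Molecular formula: C9H13ClN3O+

C9H13ClN3O+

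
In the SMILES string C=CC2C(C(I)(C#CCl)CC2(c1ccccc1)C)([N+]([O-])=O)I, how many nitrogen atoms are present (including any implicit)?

The symbol for nitrogen appears 1 time in the SMILES.

1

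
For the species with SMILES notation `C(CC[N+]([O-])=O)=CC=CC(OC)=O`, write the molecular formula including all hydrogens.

Heavy atoms from the SMILES: 8 C, 1 N, 4 O.
Implicit hydrogens by atom environment:
  4 × C: 1 H each → 4
  3 × O: no H
  2 × C: 2 H each → 4
  1 × C: 3 H
  1 × C: no H
  1 × N (charge +1): no H
  1 × O (charge -1): no H
  Total hydrogens = 11.
Molecular formula: C8H11NO4

C8H11NO4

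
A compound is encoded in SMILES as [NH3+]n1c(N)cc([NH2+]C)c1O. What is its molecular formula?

[C5H12N4O]2+

Heavy atoms from the SMILES: 5 C, 4 N, 1 O.
Implicit hydrogens by atom environment:
  3 × C (aromatic): no H
  1 × C: 3 H
  1 × C (aromatic): 1 H
  1 × N (charge +1): 3 H
  1 × N (charge +1): 2 H
  1 × N: 2 H
  1 × N (aromatic): no H
  1 × O: 1 H
  Total hydrogens = 12.
Net charge +2.
Molecular formula: [C5H12N4O]2+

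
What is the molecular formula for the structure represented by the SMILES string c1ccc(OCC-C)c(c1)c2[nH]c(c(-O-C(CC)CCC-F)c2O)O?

C19H26FNO4

Heavy atoms from the SMILES: 19 C, 1 F, 1 N, 4 O.
Implicit hydrogens by atom environment:
  6 × C: 2 H each → 12
  6 × C (aromatic): no H
  4 × C (aromatic): 1 H each → 4
  2 × C: 3 H each → 6
  2 × O: 1 H each → 2
  2 × O: no H
  1 × C: 1 H
  1 × F: no H
  1 × N (aromatic): 1 H
  Total hydrogens = 26.
Molecular formula: C19H26FNO4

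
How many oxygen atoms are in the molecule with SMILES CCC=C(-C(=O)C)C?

1

The symbol for oxygen appears 1 time in the SMILES.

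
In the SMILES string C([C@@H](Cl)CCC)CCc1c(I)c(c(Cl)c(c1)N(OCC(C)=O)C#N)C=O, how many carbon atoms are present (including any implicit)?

18

The symbol for carbon appears 18 times in the SMILES. Lowercase c denotes aromatic carbon and counts toward C.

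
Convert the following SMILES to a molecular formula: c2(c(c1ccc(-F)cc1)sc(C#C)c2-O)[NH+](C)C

C14H13FNOS+

Heavy atoms from the SMILES: 14 C, 1 F, 1 N, 1 O, 1 S.
Implicit hydrogens by atom environment:
  6 × C (aromatic): no H
  4 × C (aromatic): 1 H each → 4
  2 × C: 3 H each → 6
  1 × C: 1 H
  1 × C: no H
  1 × F: no H
  1 × N (charge +1): 1 H
  1 × O: 1 H
  1 × S (aromatic): no H
  Total hydrogens = 13.
Net charge +1.
Molecular formula: C14H13FNOS+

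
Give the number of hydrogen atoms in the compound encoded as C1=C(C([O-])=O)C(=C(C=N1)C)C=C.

8

Hydrogens are implicit in SMILES; fill each atom to its normal valence:
  3 × C (aromatic): no H
  2 × C (aromatic): 1 H each → 2
  1 × C: 3 H
  1 × C: 2 H
  1 × C: 1 H
  1 × C: no H
  1 × N (aromatic): no H
  1 × O: no H
  1 × O (charge -1): no H
  Total hydrogens = 8.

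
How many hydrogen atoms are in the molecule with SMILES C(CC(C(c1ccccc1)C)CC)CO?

Hydrogens are implicit in SMILES; fill each atom to its normal valence:
  5 × C (aromatic): 1 H each → 5
  4 × C: 2 H each → 8
  2 × C: 3 H each → 6
  2 × C: 1 H each → 2
  1 × C (aromatic): no H
  1 × O: 1 H
  Total hydrogens = 22.

22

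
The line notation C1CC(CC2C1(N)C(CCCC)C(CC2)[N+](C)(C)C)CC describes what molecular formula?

Heavy atoms from the SMILES: 19 C, 2 N.
Implicit hydrogens by atom environment:
  9 × C: 2 H each → 18
  5 × C: 3 H each → 15
  4 × C: 1 H each → 4
  1 × C: no H
  1 × N: 2 H
  1 × N (charge +1): no H
  Total hydrogens = 39.
Net charge +1.
Molecular formula: C19H39N2+

C19H39N2+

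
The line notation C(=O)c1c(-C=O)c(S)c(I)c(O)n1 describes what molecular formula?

Heavy atoms from the SMILES: 7 C, 1 I, 1 N, 3 O, 1 S.
Implicit hydrogens by atom environment:
  5 × C (aromatic): no H
  2 × C: 1 H each → 2
  2 × O: no H
  1 × I: no H
  1 × N (aromatic): no H
  1 × O: 1 H
  1 × S: 1 H
  Total hydrogens = 4.
Molecular formula: C7H4INO3S

C7H4INO3S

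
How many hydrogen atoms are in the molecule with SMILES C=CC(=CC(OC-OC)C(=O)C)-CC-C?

Hydrogens are implicit in SMILES; fill each atom to its normal valence:
  4 × C: 2 H each → 8
  3 × C: 3 H each → 9
  3 × C: 1 H each → 3
  3 × O: no H
  2 × C: no H
  Total hydrogens = 20.

20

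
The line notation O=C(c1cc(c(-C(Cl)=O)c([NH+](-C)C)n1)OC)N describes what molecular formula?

C10H13ClN3O3+

Heavy atoms from the SMILES: 10 C, 1 Cl, 3 N, 3 O.
Implicit hydrogens by atom environment:
  4 × C (aromatic): no H
  3 × C: 3 H each → 9
  3 × O: no H
  2 × C: no H
  1 × C (aromatic): 1 H
  1 × Cl: no H
  1 × N: 2 H
  1 × N (charge +1): 1 H
  1 × N (aromatic): no H
  Total hydrogens = 13.
Net charge +1.
Molecular formula: C10H13ClN3O3+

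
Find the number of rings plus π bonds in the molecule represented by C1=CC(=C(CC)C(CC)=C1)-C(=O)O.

Molecular formula from the SMILES: C11H14O2.
DoU = (2C + 2 + N − H − X)/2 = (2·11 + 2 + 0 − 14 − 0)/2 = 10/2 = 5.
(Structurally: 1 ring(s) + 4 π bond(s) = 5.)

5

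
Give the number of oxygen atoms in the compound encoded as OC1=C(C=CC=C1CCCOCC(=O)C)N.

3

The symbol for oxygen appears 3 times in the SMILES.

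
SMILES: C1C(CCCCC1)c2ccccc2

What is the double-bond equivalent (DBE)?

Molecular formula from the SMILES: C13H18.
DoU = (2C + 2 + N − H − X)/2 = (2·13 + 2 + 0 − 18 − 0)/2 = 10/2 = 5.
(Structurally: 2 ring(s) + 3 π bond(s) = 5.)

5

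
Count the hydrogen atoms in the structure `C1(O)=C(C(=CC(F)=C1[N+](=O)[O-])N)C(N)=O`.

6

Hydrogens are implicit in SMILES; fill each atom to its normal valence:
  5 × C (aromatic): no H
  2 × N: 2 H each → 4
  2 × O: no H
  1 × C (aromatic): 1 H
  1 × C: no H
  1 × F: no H
  1 × N (charge +1): no H
  1 × O: 1 H
  1 × O (charge -1): no H
  Total hydrogens = 6.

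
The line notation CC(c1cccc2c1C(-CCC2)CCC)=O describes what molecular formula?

Heavy atoms from the SMILES: 15 C, 1 O.
Implicit hydrogens by atom environment:
  5 × C: 2 H each → 10
  3 × C (aromatic): 1 H each → 3
  3 × C (aromatic): no H
  2 × C: 3 H each → 6
  1 × C: 1 H
  1 × C: no H
  1 × O: no H
  Total hydrogens = 20.
Molecular formula: C15H20O

C15H20O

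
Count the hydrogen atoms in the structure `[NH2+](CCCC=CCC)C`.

Hydrogens are implicit in SMILES; fill each atom to its normal valence:
  4 × C: 2 H each → 8
  2 × C: 3 H each → 6
  2 × C: 1 H each → 2
  1 × N (charge +1): 2 H
  Total hydrogens = 18.

18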